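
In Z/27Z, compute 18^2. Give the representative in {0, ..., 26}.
0

Use repeated squaring. Binary(2) = 10. Walk through the bits of the exponent 2 left-to-right: at each bit after the leading one, square the running value, then multiply by 18 if the bit is 1 (always reducing mod 27):
  bit 1 = 1 (leading): start with 18.
  bit 2 = 0: square 18^2 = 324 ≡ 0 (mod 27).
Final value: 18^2 ≡ 0 (mod 27).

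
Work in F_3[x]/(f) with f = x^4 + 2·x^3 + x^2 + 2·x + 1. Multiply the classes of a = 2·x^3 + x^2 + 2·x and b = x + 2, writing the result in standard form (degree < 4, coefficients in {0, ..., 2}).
Multiply as integer polynomials: a · b = 2·x^4 + 5·x^3 + 4·x^2 + 4·x. Reducing coefficients mod 3: a · b ≡ 2·x^4 + 2·x^3 + x^2 + x. Now divide by f(x) = x^4 + 2·x^3 + x^2 + 2·x + 1 in F_3[x], eliminating the leading term at each step:
  leading term 2·x^4: subtract (2)·f(x) = 2·x^4 + x^3 + 2·x^2 + x + 2, leaving x^3 + 2·x^2 + 1 (coefficients mod 3)
The degree is now < 4, so this is the remainder. Hence a · b ≡ x^3 + 2·x^2 + 1 in F_3[x]/(f).

Final answer: a · b ≡ x^3 + 2·x^2 + 1 (mod f(x))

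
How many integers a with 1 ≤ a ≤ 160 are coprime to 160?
The number of a ∈ {1, ..., 160} with gcd(a, 160) = 1 is by definition Euler's totient φ(160). φ is multiplicative, with φ(p^e) = p^e − p^(e−1). Factorise 160 = 2^5 · 5. Then
  φ(160) = (2^5 − 2^4) · (5 − 1) = 16 · 4 = 64.
So there are 64 such integers.

Final answer: 64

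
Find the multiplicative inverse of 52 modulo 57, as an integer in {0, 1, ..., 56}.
52^(−1) ≡ 34 (mod 57)

Apply the extended Euclidean algorithm to (57, 52), tracking rows (r, s, t) with s·57 + t·52 = r. Each division r_prev = q·r_cur + r_new produces the new row as (previous row) − q·(current row):
  row A: (57, 1, 0)   [1·57 + 0·52 = 57]
  row B: (52, 0, 1)   [0·57 + 1·52 = 52]
  57 = 1·52 + 5   → row C = row A − 1·row B = (5, 1, −1)   [check: 1·57 − 1·52 = 5]
  52 = 10·5 + 2   → row D = row B − 10·row C = (2, −10, 11)   [check: −10·57 + 11·52 = 2]
  5 = 2·2 + 1   → row E = row C − 2·row D = (1, 21, −23)   [check: 21·57 − 23·52 = 1]
  2 = 2·1 + 0   → remainder 0, stop. gcd = 1 (last nonzero row E).
The gcd is 1, so 52 is invertible mod 57. The last nonzero row gives 21·57 − 23·52 = 1, so t = −23. So 52^(−1) ≡ −23 ≡ 34 (mod 57). Verify: 52 · 34 = 1768 ≡ 1 (mod 57). ✓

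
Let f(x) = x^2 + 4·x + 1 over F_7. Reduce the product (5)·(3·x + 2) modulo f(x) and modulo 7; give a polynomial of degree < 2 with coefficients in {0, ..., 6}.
a · b ≡ x + 3 (mod f(x))

Multiply as integer polynomials: a · b = 15·x + 10. Reducing coefficients mod 7: a · b ≡ x + 3. This already has degree < 2, so no reduction by f is needed. Hence a · b ≡ x + 3 in F_7[x]/(f).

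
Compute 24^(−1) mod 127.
24^(−1) ≡ 90 (mod 127)

Apply the extended Euclidean algorithm to (127, 24), tracking rows (r, s, t) with s·127 + t·24 = r. Each division r_prev = q·r_cur + r_new produces the new row as (previous row) − q·(current row):
  row A: (127, 1, 0)   [1·127 + 0·24 = 127]
  row B: (24, 0, 1)   [0·127 + 1·24 = 24]
  127 = 5·24 + 7   → row C = row A − 5·row B = (7, 1, −5)   [check: 1·127 − 5·24 = 7]
  24 = 3·7 + 3   → row D = row B − 3·row C = (3, −3, 16)   [check: −3·127 + 16·24 = 3]
  7 = 2·3 + 1   → row E = row C − 2·row D = (1, 7, −37)   [check: 7·127 − 37·24 = 1]
  3 = 3·1 + 0   → remainder 0, stop. gcd = 1 (last nonzero row E).
The gcd is 1, so 24 is invertible mod 127. The last nonzero row gives 7·127 − 37·24 = 1, so t = −37. So 24^(−1) ≡ −37 ≡ 90 (mod 127). Verify: 24 · 90 = 2160 ≡ 1 (mod 127). ✓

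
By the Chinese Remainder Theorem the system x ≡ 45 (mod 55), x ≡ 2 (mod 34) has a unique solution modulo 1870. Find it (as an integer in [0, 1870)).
x ≡ 1090 (mod 1870); the representative in [0, 1870) is 1090

The moduli 55, 34 are pairwise coprime, so by the CRT there is a unique solution mod 55·34 = 1870.
Solve by successive substitution. Start with x ≡ 45 (mod 55).
  Combine with x ≡ 2 (mod 34): write x = 45 + 55·t and require 45 + 55·t ≡ 2 (mod 34), i.e. 55·t ≡ 2 − 45 ≡ 25 (mod 34). Since 55^(−1) ≡ 13 (mod 34) (55 ≡ 21 (mod 34)), t ≡ 13·25 ≡ 19 (mod 34). So x ≡ 45 + 55·19 = 1090 (mod 1870).
Unique solution in [0, 1870): x = 1090.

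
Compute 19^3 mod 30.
19

Use repeated squaring. Binary(3) = 11. Walk through the bits of the exponent 3 left-to-right: at each bit after the leading one, square the running value, then multiply by 19 if the bit is 1 (always reducing mod 30):
  bit 1 = 1 (leading): start with 19.
  bit 2 = 1: square 19^2 = 361 ≡ 1; bit is 1, so multiply 1·19 = 19 (mod 30).
Final value: 19^3 ≡ 19 (mod 30).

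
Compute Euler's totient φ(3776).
φ(3776) = 1856

φ is multiplicative, with φ(p^e) = p^e − p^(e−1). Factorise 3776 = 2^6 · 59. Then
  φ(3776) = (2^6 − 2^5) · (59 − 1) = 32 · 58 = 1856.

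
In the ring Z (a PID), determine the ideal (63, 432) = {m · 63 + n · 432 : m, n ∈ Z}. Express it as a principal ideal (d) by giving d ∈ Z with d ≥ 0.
(63, 432) = (9); d = 9

In the PID Z, (a, b) is generated by gcd(a, b). Compute gcd(432, 63) with the extended Euclidean algorithm, tracking rows (r, s, t) with s·432 + t·63 = r:
  row A: (432, 1, 0)   [1·432 + 0·63 = 432]
  row B: (63, 0, 1)   [0·432 + 1·63 = 63]
  432 = 6·63 + 54   → row C = row A − 6·row B = (54, 1, −6)   [check: 1·432 − 6·63 = 54]
  63 = 1·54 + 9   → row D = row B − 1·row C = (9, −1, 7)   [check: −1·432 + 7·63 = 9]
  54 = 6·9 + 0   → remainder 0, stop. gcd = 9 (last nonzero row D).
So gcd(63, 432) = 9, with Bézout identity −1·432 + 7·63 = 9. Containment (⊇): the Bézout identity exhibits 9 as an element of (63, 432), giving (9) ⊆ (63, 432). Containment (⊆): since 9 | 63 and 9 | 432 (63 = 9·7, 432 = 9·48), every Z-linear combination of 63 and 432 is divisible by 9, so (63, 432) ⊆ (9). Therefore (63, 432) = (9), d = 9.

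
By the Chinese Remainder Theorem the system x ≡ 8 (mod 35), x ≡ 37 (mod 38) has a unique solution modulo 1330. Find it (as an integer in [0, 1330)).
The moduli 35, 38 are pairwise coprime, so by the CRT there is a unique solution mod 35·38 = 1330.
Solve by successive substitution. Start with x ≡ 8 (mod 35).
  Combine with x ≡ 37 (mod 38): write x = 8 + 35·t and require 8 + 35·t ≡ 37 (mod 38), i.e. 35·t ≡ 37 − 8 ≡ 29 (mod 38). Since 35^(−1) ≡ 25 (mod 38), t ≡ 25·29 ≡ 3 (mod 38). So x ≡ 8 + 35·3 = 113 (mod 1330).
Unique solution in [0, 1330): x = 113.

Final answer: x ≡ 113 (mod 1330); the representative in [0, 1330) is 113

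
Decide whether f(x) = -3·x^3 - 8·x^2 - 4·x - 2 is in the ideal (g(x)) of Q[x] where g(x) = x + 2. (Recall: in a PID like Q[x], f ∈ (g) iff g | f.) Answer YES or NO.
NO

In Q[x] the ideal (g) consists of all multiples of g, so f ∈ (g) iff g | f, i.e. iff the remainder of f on division by g is 0. Divide f by g (g is monic, so eliminate the leading term of the running remainder at each step):
  leading term -3·x^3: subtract (-3·x^2)·g(x) = -3·x^3 - 6·x^2, leaving -2·x^2 - 4·x - 2
  leading term -2·x^2: subtract (-2·x)·g(x) = -2·x^2 - 4·x, leaving -2
The remainder r(x) = -2 ≠ 0 (and deg r < deg g), so g ∤ f, i.e. f ∉ (g).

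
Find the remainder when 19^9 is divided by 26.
Use repeated squaring. Binary(9) = 1001. Walk through the bits of the exponent 9 left-to-right: at each bit after the leading one, square the running value, then multiply by 19 if the bit is 1 (always reducing mod 26):
  bit 1 = 1 (leading): start with 19.
  bit 2 = 0: square 19^2 = 361 ≡ 23 (mod 26).
  bit 3 = 0: square 23^2 = 529 ≡ 9 (mod 26).
  bit 4 = 1: square 9^2 = 81 ≡ 3; bit is 1, so multiply 3·19 = 57 ≡ 5 (mod 26).
Final value: 19^9 ≡ 5 (mod 26).

Final answer: 5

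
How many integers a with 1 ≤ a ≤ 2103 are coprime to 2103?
1400

The number of a ∈ {1, ..., 2103} with gcd(a, 2103) = 1 is by definition Euler's totient φ(2103). φ is multiplicative, with φ(p^e) = p^e − p^(e−1). Factorise 2103 = 3 · 701. Then
  φ(2103) = (3 − 1) · (701 − 1) = 2 · 700 = 1400.
So there are 1400 such integers.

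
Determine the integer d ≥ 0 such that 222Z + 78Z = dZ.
(222, 78) = (6); d = 6

In the PID Z, (a, b) is generated by gcd(a, b). Compute gcd(222, 78) with the extended Euclidean algorithm, tracking rows (r, s, t) with s·222 + t·78 = r:
  row A: (222, 1, 0)   [1·222 + 0·78 = 222]
  row B: (78, 0, 1)   [0·222 + 1·78 = 78]
  222 = 2·78 + 66   → row C = row A − 2·row B = (66, 1, −2)   [check: 1·222 − 2·78 = 66]
  78 = 1·66 + 12   → row D = row B − 1·row C = (12, −1, 3)   [check: −1·222 + 3·78 = 12]
  66 = 5·12 + 6   → row E = row C − 5·row D = (6, 6, −17)   [check: 6·222 − 17·78 = 6]
  12 = 2·6 + 0   → remainder 0, stop. gcd = 6 (last nonzero row E).
So gcd(222, 78) = 6, with Bézout identity 6·222 − 17·78 = 6. Containment (⊇): the Bézout identity exhibits 6 as an element of (222, 78), giving (6) ⊆ (222, 78). Containment (⊆): since 6 | 222 and 6 | 78 (222 = 6·37, 78 = 6·13), every Z-linear combination of 222 and 78 is divisible by 6, so (222, 78) ⊆ (6). Therefore (222, 78) = (6), d = 6.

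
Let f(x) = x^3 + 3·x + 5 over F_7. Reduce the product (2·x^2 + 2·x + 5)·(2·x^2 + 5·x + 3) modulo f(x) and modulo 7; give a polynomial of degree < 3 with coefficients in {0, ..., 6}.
Multiply as integer polynomials: a · b = 4·x^4 + 14·x^3 + 26·x^2 + 31·x + 15. Reducing coefficients mod 7: a · b ≡ 4·x^4 + 5·x^2 + 3·x + 1. Now divide by f(x) = x^3 + 3·x + 5 in F_7[x], eliminating the leading term at each step:
  leading term 4·x^4: subtract (4·x)·f(x) = 4·x^4 + 5·x^2 + 6·x, leaving 4·x + 1 (coefficients mod 7)
The degree is now < 3, so this is the remainder. Hence a · b ≡ 4·x + 1 in F_7[x]/(f).

Final answer: a · b ≡ 4·x + 1 (mod f(x))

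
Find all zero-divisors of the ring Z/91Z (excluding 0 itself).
An element a ∈ Z/91Z (with a ≠ 0) is a zero-divisor iff gcd(a, 91) > 1 (because a is a unit precisely when gcd(a, n) = 1, and in Z/nZ every nonzero, non-unit element is a zero-divisor). Scan a = 1, ..., 90 and keep those with gcd(a, 91) > 1:
  gcd(7, 91) = 7, gcd(13, 91) = 13, gcd(14, 91) = 7, gcd(21, 91) = 7, gcd(26, 91) = 13, gcd(28, 91) = 7, gcd(35, 91) = 7, gcd(39, 91) = 13, gcd(42, 91) = 7, gcd(49, 91) = 7, gcd(52, 91) = 13, gcd(56, 91) = 7, gcd(63, 91) = 7, gcd(65, 91) = 13, gcd(70, 91) = 7, gcd(77, 91) = 7, gcd(78, 91) = 13, gcd(84, 91) = 7.
All other a ∈ {1, ..., 90} have gcd(a, 91) = 1 and are units. So the nonzero zero-divisors are exactly the 18 values of a appearing in this scan.

Final answer: nonzero zero-divisors of Z/91Z = {7, 13, 14, 21, 26, 28, 35, 39, 42, 49, 52, 56, 63, 65, 70, 77, 78, 84}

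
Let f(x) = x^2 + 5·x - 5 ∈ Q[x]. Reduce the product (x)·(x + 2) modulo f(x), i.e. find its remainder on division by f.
First multiply in Q[x] without reducing: a · b = x^2 + 2·x. Now divide by f(x) = x^2 + 5·x - 5, eliminating the leading term at each step:
  leading term x^2: subtract (1)·f(x) = x^2 + 5·x - 5, leaving 5 - 3·x
The degree is now < 2, so this is the remainder. Hence a · b ≡ 5 - 3·x in Q[x]/(f).

Final answer: a · b ≡ 5 - 3·x (mod f(x))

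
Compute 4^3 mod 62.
Use repeated squaring. Binary(3) = 11. Walk through the bits of the exponent 3 left-to-right: at each bit after the leading one, square the running value, then multiply by 4 if the bit is 1 (always reducing mod 62):
  bit 1 = 1 (leading): start with 4.
  bit 2 = 1: square 4^2 = 16; bit is 1, so multiply 16·4 = 64 ≡ 2 (mod 62).
Final value: 4^3 ≡ 2 (mod 62).

Final answer: 2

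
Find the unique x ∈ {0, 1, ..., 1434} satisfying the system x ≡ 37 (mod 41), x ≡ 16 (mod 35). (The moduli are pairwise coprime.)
The moduli 41, 35 are pairwise coprime, so by the CRT there is a unique solution mod 41·35 = 1435.
Solve by successive substitution. Start with x ≡ 37 (mod 41).
  Combine with x ≡ 16 (mod 35): write x = 37 + 41·t and require 37 + 41·t ≡ 16 (mod 35), i.e. 41·t ≡ 16 − 37 ≡ 14 (mod 35). Since 41^(−1) ≡ 6 (mod 35) (41 ≡ 6 (mod 35)), t ≡ 6·14 ≡ 14 (mod 35). So x ≡ 37 + 41·14 = 611 (mod 1435).
Unique solution in [0, 1435): x = 611.

Final answer: x ≡ 611 (mod 1435); the representative in [0, 1435) is 611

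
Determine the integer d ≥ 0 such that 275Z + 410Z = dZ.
In the PID Z, (a, b) is generated by gcd(a, b). Compute gcd(410, 275) with the extended Euclidean algorithm, tracking rows (r, s, t) with s·410 + t·275 = r:
  row A: (410, 1, 0)   [1·410 + 0·275 = 410]
  row B: (275, 0, 1)   [0·410 + 1·275 = 275]
  410 = 1·275 + 135   → row C = row A − 1·row B = (135, 1, −1)   [check: 1·410 − 1·275 = 135]
  275 = 2·135 + 5   → row D = row B − 2·row C = (5, −2, 3)   [check: −2·410 + 3·275 = 5]
  135 = 27·5 + 0   → remainder 0, stop. gcd = 5 (last nonzero row D).
So gcd(275, 410) = 5, with Bézout identity −2·410 + 3·275 = 5. Containment (⊇): the Bézout identity exhibits 5 as an element of (275, 410), giving (5) ⊆ (275, 410). Containment (⊆): since 5 | 275 and 5 | 410 (275 = 5·55, 410 = 5·82), every Z-linear combination of 275 and 410 is divisible by 5, so (275, 410) ⊆ (5). Therefore (275, 410) = (5), d = 5.

Final answer: (275, 410) = (5); d = 5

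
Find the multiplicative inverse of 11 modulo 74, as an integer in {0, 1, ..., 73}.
Apply the extended Euclidean algorithm to (74, 11), tracking rows (r, s, t) with s·74 + t·11 = r. Each division r_prev = q·r_cur + r_new produces the new row as (previous row) − q·(current row):
  row A: (74, 1, 0)   [1·74 + 0·11 = 74]
  row B: (11, 0, 1)   [0·74 + 1·11 = 11]
  74 = 6·11 + 8   → row C = row A − 6·row B = (8, 1, −6)   [check: 1·74 − 6·11 = 8]
  11 = 1·8 + 3   → row D = row B − 1·row C = (3, −1, 7)   [check: −1·74 + 7·11 = 3]
  8 = 2·3 + 2   → row E = row C − 2·row D = (2, 3, −20)   [check: 3·74 − 20·11 = 2]
  3 = 1·2 + 1   → row F = row D − 1·row E = (1, −4, 27)   [check: −4·74 + 27·11 = 1]
  2 = 2·1 + 0   → remainder 0, stop. gcd = 1 (last nonzero row F).
The gcd is 1, so 11 is invertible mod 74. The last nonzero row gives −4·74 + 27·11 = 1, so t = 27. So 11^(−1) ≡ 27 (mod 74). Verify: 11 · 27 = 297 ≡ 1 (mod 74). ✓

Final answer: 11^(−1) ≡ 27 (mod 74)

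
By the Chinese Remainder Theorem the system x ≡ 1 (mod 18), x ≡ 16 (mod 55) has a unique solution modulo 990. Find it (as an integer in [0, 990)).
x ≡ 181 (mod 990); the representative in [0, 990) is 181

The moduli 18, 55 are pairwise coprime, so by the CRT there is a unique solution mod 18·55 = 990.
Solve by successive substitution. Start with x ≡ 1 (mod 18).
  Combine with x ≡ 16 (mod 55): write x = 1 + 18·t and require 1 + 18·t ≡ 16 (mod 55), i.e. 18·t ≡ 16 − 1 ≡ 15 (mod 55). Since 18^(−1) ≡ 52 (mod 55), t ≡ 52·15 ≡ 10 (mod 55). So x ≡ 1 + 18·10 = 181 (mod 990).
Unique solution in [0, 990): x = 181.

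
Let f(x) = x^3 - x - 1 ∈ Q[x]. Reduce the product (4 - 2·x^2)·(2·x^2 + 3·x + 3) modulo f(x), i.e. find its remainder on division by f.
First multiply in Q[x] without reducing: a · b = -4·x^4 - 6·x^3 + 2·x^2 + 12·x + 12. Now divide by f(x) = x^3 - x - 1, eliminating the leading term at each step:
  leading term -4·x^4: subtract (-4·x)·f(x) = -4·x^4 + 4·x^2 + 4·x, leaving -6·x^3 - 2·x^2 + 8·x + 12
  leading term -6·x^3: subtract (-6)·f(x) = -6·x^3 + 6·x + 6, leaving -2·x^2 + 2·x + 6
The degree is now < 3, so this is the remainder. Hence a · b ≡ -2·x^2 + 2·x + 6 in Q[x]/(f).

Final answer: a · b ≡ -2·x^2 + 2·x + 6 (mod f(x))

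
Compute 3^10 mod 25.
24

Use repeated squaring. Binary(10) = 1010. Walk through the bits of the exponent 10 left-to-right: at each bit after the leading one, square the running value, then multiply by 3 if the bit is 1 (always reducing mod 25):
  bit 1 = 1 (leading): start with 3.
  bit 2 = 0: square 3^2 = 9 (mod 25).
  bit 3 = 1: square 9^2 = 81 ≡ 6; bit is 1, so multiply 6·3 = 18 (mod 25).
  bit 4 = 0: square 18^2 = 324 ≡ 24 (mod 25).
Final value: 3^10 ≡ 24 (mod 25).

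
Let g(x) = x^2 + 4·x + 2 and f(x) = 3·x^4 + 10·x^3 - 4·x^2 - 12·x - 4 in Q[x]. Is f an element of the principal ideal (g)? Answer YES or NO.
In Q[x] the ideal (g) consists of all multiples of g, so f ∈ (g) iff g | f, i.e. iff the remainder of f on division by g is 0. Divide f by g (g is monic, so eliminate the leading term of the running remainder at each step):
  leading term 3·x^4: subtract (3·x^2)·g(x) = 3·x^4 + 12·x^3 + 6·x^2, leaving -2·x^3 - 10·x^2 - 12·x - 4
  leading term -2·x^3: subtract (-2·x)·g(x) = -2·x^3 - 8·x^2 - 4·x, leaving -2·x^2 - 8·x - 4
  leading term -2·x^2: subtract (-2)·g(x) = -2·x^2 - 8·x - 4, leaving 0
The remainder is 0, so f(x) = g(x) · h(x) with h(x) = 3·x^2 - 2·x - 2. Hence g | f, i.e. f ∈ (g).

Final answer: YES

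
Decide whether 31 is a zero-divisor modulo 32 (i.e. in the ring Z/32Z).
NO

gcd(31, 32) = 1, so 31 is a unit in Z/32Z (it has a multiplicative inverse). A unit cannot be a zero-divisor: if 31·b ≡ 0 then multiplying both sides by 31^(−1) gives b ≡ 0. So 31 is not a zero-divisor.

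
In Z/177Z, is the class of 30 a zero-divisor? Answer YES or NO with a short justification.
gcd(30, 177) = 3 > 1, so 30 is not a unit in Z/177Z. In Z/nZ every nonzero non-unit is a zero-divisor: explicitly, take b = 177/gcd = 59 ≠ 0 (mod 177); then 30·59 = 1770 = 10·177, i.e. 30·59 ≡ 0 (mod 177). So 30 is a zero-divisor.

Final answer: YES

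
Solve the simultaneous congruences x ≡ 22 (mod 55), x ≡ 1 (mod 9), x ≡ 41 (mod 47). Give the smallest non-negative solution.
The moduli 55, 9, 47 are pairwise coprime, so by the CRT there is a unique solution mod 55·9·47 = 23265.
Solve by successive substitution. Start with x ≡ 22 (mod 55).
  Combine with x ≡ 1 (mod 9): write x = 22 + 55·t and require 22 + 55·t ≡ 1 (mod 9), i.e. 55·t ≡ 1 − 22 ≡ 6 (mod 9). Since 55^(−1) ≡ 1 (mod 9) (55 ≡ 1 (mod 9)), t ≡ 1·6 ≡ 6 (mod 9). So x ≡ 22 + 55·6 = 352 (mod 495).
  Combine with x ≡ 41 (mod 47): write x = 352 + 495·t and require 352 + 495·t ≡ 41 (mod 47), i.e. 495·t ≡ 41 − 352 ≡ 18 (mod 47). Since 495^(−1) ≡ 32 (mod 47) (495 ≡ 25 (mod 47)), t ≡ 32·18 ≡ 12 (mod 47). So x ≡ 352 + 495·12 = 6292 (mod 23265).
Unique solution in [0, 23265): x = 6292.

Final answer: x ≡ 6292 (mod 23265); the representative in [0, 23265) is 6292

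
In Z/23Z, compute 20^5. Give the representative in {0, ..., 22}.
Use repeated squaring. Binary(5) = 101. Walk through the bits of the exponent 5 left-to-right: at each bit after the leading one, square the running value, then multiply by 20 if the bit is 1 (always reducing mod 23):
  bit 1 = 1 (leading): start with 20.
  bit 2 = 0: square 20^2 = 400 ≡ 9 (mod 23).
  bit 3 = 1: square 9^2 = 81 ≡ 12; bit is 1, so multiply 12·20 = 240 ≡ 10 (mod 23).
Final value: 20^5 ≡ 10 (mod 23).

Final answer: 10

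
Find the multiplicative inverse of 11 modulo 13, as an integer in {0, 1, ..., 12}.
11^(−1) ≡ 6 (mod 13)

Apply the extended Euclidean algorithm to (13, 11), tracking rows (r, s, t) with s·13 + t·11 = r. Each division r_prev = q·r_cur + r_new produces the new row as (previous row) − q·(current row):
  row A: (13, 1, 0)   [1·13 + 0·11 = 13]
  row B: (11, 0, 1)   [0·13 + 1·11 = 11]
  13 = 1·11 + 2   → row C = row A − 1·row B = (2, 1, −1)   [check: 1·13 − 1·11 = 2]
  11 = 5·2 + 1   → row D = row B − 5·row C = (1, −5, 6)   [check: −5·13 + 6·11 = 1]
  2 = 2·1 + 0   → remainder 0, stop. gcd = 1 (last nonzero row D).
The gcd is 1, so 11 is invertible mod 13. The last nonzero row gives −5·13 + 6·11 = 1, so t = 6. So 11^(−1) ≡ 6 (mod 13). Verify: 11 · 6 = 66 ≡ 1 (mod 13). ✓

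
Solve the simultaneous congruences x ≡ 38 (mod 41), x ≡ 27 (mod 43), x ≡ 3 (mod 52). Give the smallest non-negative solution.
x ≡ 18775 (mod 91676); the representative in [0, 91676) is 18775

The moduli 41, 43, 52 are pairwise coprime, so by the CRT there is a unique solution mod 41·43·52 = 91676.
Solve by successive substitution. Start with x ≡ 38 (mod 41).
  Combine with x ≡ 27 (mod 43): write x = 38 + 41·t and require 38 + 41·t ≡ 27 (mod 43), i.e. 41·t ≡ 27 − 38 ≡ 32 (mod 43). Since 41^(−1) ≡ 21 (mod 43), t ≡ 21·32 ≡ 27 (mod 43). So x ≡ 38 + 41·27 = 1145 (mod 1763).
  Combine with x ≡ 3 (mod 52): write x = 1145 + 1763·t and require 1145 + 1763·t ≡ 3 (mod 52), i.e. 1763·t ≡ 3 − 1145 ≡ 2 (mod 52). Since 1763^(−1) ≡ 31 (mod 52) (1763 ≡ 47 (mod 52)), t ≡ 31·2 ≡ 10 (mod 52). So x ≡ 1145 + 1763·10 = 18775 (mod 91676).
Unique solution in [0, 91676): x = 18775.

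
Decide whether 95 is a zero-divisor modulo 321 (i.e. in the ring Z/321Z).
NO

gcd(95, 321) = 1, so 95 is a unit in Z/321Z (it has a multiplicative inverse). A unit cannot be a zero-divisor: if 95·b ≡ 0 then multiplying both sides by 95^(−1) gives b ≡ 0. So 95 is not a zero-divisor.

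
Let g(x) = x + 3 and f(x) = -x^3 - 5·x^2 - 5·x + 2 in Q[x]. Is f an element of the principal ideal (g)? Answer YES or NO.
In Q[x] the ideal (g) consists of all multiples of g, so f ∈ (g) iff g | f, i.e. iff the remainder of f on division by g is 0. Divide f by g (g is monic, so eliminate the leading term of the running remainder at each step):
  leading term -x^3: subtract (-x^2)·g(x) = -x^3 - 3·x^2, leaving -2·x^2 - 5·x + 2
  leading term -2·x^2: subtract (-2·x)·g(x) = -2·x^2 - 6·x, leaving x + 2
  leading term x: subtract (1)·g(x) = x + 3, leaving -1
The remainder r(x) = -1 ≠ 0 (and deg r < deg g), so g ∤ f, i.e. f ∉ (g).

Final answer: NO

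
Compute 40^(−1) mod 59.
40^(−1) ≡ 31 (mod 59)

Apply the extended Euclidean algorithm to (59, 40), tracking rows (r, s, t) with s·59 + t·40 = r. Each division r_prev = q·r_cur + r_new produces the new row as (previous row) − q·(current row):
  row A: (59, 1, 0)   [1·59 + 0·40 = 59]
  row B: (40, 0, 1)   [0·59 + 1·40 = 40]
  59 = 1·40 + 19   → row C = row A − 1·row B = (19, 1, −1)   [check: 1·59 − 1·40 = 19]
  40 = 2·19 + 2   → row D = row B − 2·row C = (2, −2, 3)   [check: −2·59 + 3·40 = 2]
  19 = 9·2 + 1   → row E = row C − 9·row D = (1, 19, −28)   [check: 19·59 − 28·40 = 1]
  2 = 2·1 + 0   → remainder 0, stop. gcd = 1 (last nonzero row E).
The gcd is 1, so 40 is invertible mod 59. The last nonzero row gives 19·59 − 28·40 = 1, so t = −28. So 40^(−1) ≡ −28 ≡ 31 (mod 59). Verify: 40 · 31 = 1240 ≡ 1 (mod 59). ✓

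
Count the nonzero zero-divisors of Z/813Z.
In Z/813Z each nonzero element is either a unit (gcd with 813 is 1) or a zero-divisor (gcd > 1). The number of units is φ(813): factorise 813 = 3 · 271, so φ(813) = (3 − 1) · (271 − 1) = 2 · 270 = 540. The nonzero elements number 813 − 1 = 812. Hence the nonzero zero-divisors number 812 − 540 = 272.

Final answer: Z/813Z has 272 nonzero zero-divisors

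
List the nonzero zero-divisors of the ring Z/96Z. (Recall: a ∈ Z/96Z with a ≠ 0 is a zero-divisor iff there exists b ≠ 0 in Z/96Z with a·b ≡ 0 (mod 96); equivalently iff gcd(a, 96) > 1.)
nonzero zero-divisors of Z/96Z = {2, 3, 4, 6, 8, 9, 10, 12, 14, 15, 16, 18, 20, 21, 22, 24, 26, 27, 28, 30, 32, 33, 34, 36, 38, 39, 40, 42, 44, 45, 46, 48, 50, 51, 52, 54, 56, 57, 58, 60, 62, 63, 64, 66, 68, 69, 70, 72, 74, 75, 76, 78, 80, 81, 82, 84, 86, 87, 88, 90, 92, 93, 94}

An element a ∈ Z/96Z (with a ≠ 0) is a zero-divisor iff gcd(a, 96) > 1 (because a is a unit precisely when gcd(a, n) = 1, and in Z/nZ every nonzero, non-unit element is a zero-divisor). Scan a = 1, ..., 95 and keep those with gcd(a, 96) > 1:
  gcd(2, 96) = 2, gcd(3, 96) = 3, gcd(4, 96) = 4, gcd(6, 96) = 6, gcd(8, 96) = 8, gcd(9, 96) = 3, gcd(10, 96) = 2, gcd(12, 96) = 12, gcd(14, 96) = 2, gcd(15, 96) = 3, gcd(16, 96) = 16, gcd(18, 96) = 6, gcd(20, 96) = 4, gcd(21, 96) = 3, gcd(22, 96) = 2, gcd(24, 96) = 24, gcd(26, 96) = 2, gcd(27, 96) = 3, gcd(28, 96) = 4, gcd(30, 96) = 6, gcd(32, 96) = 32, gcd(33, 96) = 3, gcd(34, 96) = 2, gcd(36, 96) = 12, gcd(38, 96) = 2, gcd(39, 96) = 3, gcd(40, 96) = 8, gcd(42, 96) = 6, gcd(44, 96) = 4, gcd(45, 96) = 3, gcd(46, 96) = 2, gcd(48, 96) = 48, gcd(50, 96) = 2, gcd(51, 96) = 3, gcd(52, 96) = 4, gcd(54, 96) = 6, gcd(56, 96) = 8, gcd(57, 96) = 3, gcd(58, 96) = 2, gcd(60, 96) = 12, gcd(62, 96) = 2, gcd(63, 96) = 3, gcd(64, 96) = 32, gcd(66, 96) = 6, gcd(68, 96) = 4, gcd(69, 96) = 3, gcd(70, 96) = 2, gcd(72, 96) = 24, gcd(74, 96) = 2, gcd(75, 96) = 3, gcd(76, 96) = 4, gcd(78, 96) = 6, gcd(80, 96) = 16, gcd(81, 96) = 3, gcd(82, 96) = 2, gcd(84, 96) = 12, gcd(86, 96) = 2, gcd(87, 96) = 3, gcd(88, 96) = 8, gcd(90, 96) = 6, gcd(92, 96) = 4, gcd(93, 96) = 3, gcd(94, 96) = 2.
All other a ∈ {1, ..., 95} have gcd(a, 96) = 1 and are units. So the nonzero zero-divisors are exactly the 63 values of a appearing in this scan.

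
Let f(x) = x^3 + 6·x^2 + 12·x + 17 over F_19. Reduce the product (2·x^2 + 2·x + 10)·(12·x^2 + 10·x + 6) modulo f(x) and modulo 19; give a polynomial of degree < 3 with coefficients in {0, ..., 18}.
Multiply as integer polynomials: a · b = 24·x^4 + 44·x^3 + 152·x^2 + 112·x + 60. Reducing coefficients mod 19: a · b ≡ 5·x^4 + 6·x^3 + 17·x + 3. Now divide by f(x) = x^3 + 6·x^2 + 12·x + 17 in F_19[x], eliminating the leading term at each step:
  leading term 5·x^4: subtract (5·x)·f(x) = 5·x^4 + 11·x^3 + 3·x^2 + 9·x, leaving 14·x^3 + 16·x^2 + 8·x + 3 (coefficients mod 19)
  leading term 14·x^3: subtract (14)·f(x) = 14·x^3 + 8·x^2 + 16·x + 10, leaving 8·x^2 + 11·x + 12 (coefficients mod 19)
The degree is now < 3, so this is the remainder. Hence a · b ≡ 8·x^2 + 11·x + 12 in F_19[x]/(f).

Final answer: a · b ≡ 8·x^2 + 11·x + 12 (mod f(x))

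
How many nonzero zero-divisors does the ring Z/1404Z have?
Z/1404Z has 971 nonzero zero-divisors

In Z/1404Z each nonzero element is either a unit (gcd with 1404 is 1) or a zero-divisor (gcd > 1). The number of units is φ(1404): factorise 1404 = 2^2 · 3^3 · 13, so φ(1404) = (2^2 − 2^1) · (3^3 − 3^2) · (13 − 1) = 2 · 18 · 12 = 432. The nonzero elements number 1404 − 1 = 1403. Hence the nonzero zero-divisors number 1403 − 432 = 971.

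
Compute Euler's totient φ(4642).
φ(4642) = 2100

φ is multiplicative, with φ(p^e) = p^e − p^(e−1). Factorise 4642 = 2 · 11 · 211. Then
  φ(4642) = (2 − 1) · (11 − 1) · (211 − 1) = 1 · 10 · 210 = 2100.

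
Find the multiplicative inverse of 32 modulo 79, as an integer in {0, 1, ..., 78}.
Apply the extended Euclidean algorithm to (79, 32), tracking rows (r, s, t) with s·79 + t·32 = r. Each division r_prev = q·r_cur + r_new produces the new row as (previous row) − q·(current row):
  row A: (79, 1, 0)   [1·79 + 0·32 = 79]
  row B: (32, 0, 1)   [0·79 + 1·32 = 32]
  79 = 2·32 + 15   → row C = row A − 2·row B = (15, 1, −2)   [check: 1·79 − 2·32 = 15]
  32 = 2·15 + 2   → row D = row B − 2·row C = (2, −2, 5)   [check: −2·79 + 5·32 = 2]
  15 = 7·2 + 1   → row E = row C − 7·row D = (1, 15, −37)   [check: 15·79 − 37·32 = 1]
  2 = 2·1 + 0   → remainder 0, stop. gcd = 1 (last nonzero row E).
The gcd is 1, so 32 is invertible mod 79. The last nonzero row gives 15·79 − 37·32 = 1, so t = −37. So 32^(−1) ≡ −37 ≡ 42 (mod 79). Verify: 32 · 42 = 1344 ≡ 1 (mod 79). ✓

Final answer: 32^(−1) ≡ 42 (mod 79)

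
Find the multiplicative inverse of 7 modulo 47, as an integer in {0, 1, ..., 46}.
7^(−1) ≡ 27 (mod 47)

Apply the extended Euclidean algorithm to (47, 7), tracking rows (r, s, t) with s·47 + t·7 = r. Each division r_prev = q·r_cur + r_new produces the new row as (previous row) − q·(current row):
  row A: (47, 1, 0)   [1·47 + 0·7 = 47]
  row B: (7, 0, 1)   [0·47 + 1·7 = 7]
  47 = 6·7 + 5   → row C = row A − 6·row B = (5, 1, −6)   [check: 1·47 − 6·7 = 5]
  7 = 1·5 + 2   → row D = row B − 1·row C = (2, −1, 7)   [check: −1·47 + 7·7 = 2]
  5 = 2·2 + 1   → row E = row C − 2·row D = (1, 3, −20)   [check: 3·47 − 20·7 = 1]
  2 = 2·1 + 0   → remainder 0, stop. gcd = 1 (last nonzero row E).
The gcd is 1, so 7 is invertible mod 47. The last nonzero row gives 3·47 − 20·7 = 1, so t = −20. So 7^(−1) ≡ −20 ≡ 27 (mod 47). Verify: 7 · 27 = 189 ≡ 1 (mod 47). ✓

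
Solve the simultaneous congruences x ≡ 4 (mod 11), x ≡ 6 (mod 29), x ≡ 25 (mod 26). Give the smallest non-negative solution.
x ≡ 4965 (mod 8294); the representative in [0, 8294) is 4965

The moduli 11, 29, 26 are pairwise coprime, so by the CRT there is a unique solution mod 11·29·26 = 8294.
Solve by successive substitution. Start with x ≡ 4 (mod 11).
  Combine with x ≡ 6 (mod 29): write x = 4 + 11·t and require 4 + 11·t ≡ 6 (mod 29), i.e. 11·t ≡ 6 − 4 ≡ 2 (mod 29). Since 11^(−1) ≡ 8 (mod 29), t ≡ 8·2 ≡ 16 (mod 29). So x ≡ 4 + 11·16 = 180 (mod 319).
  Combine with x ≡ 25 (mod 26): write x = 180 + 319·t and require 180 + 319·t ≡ 25 (mod 26), i.e. 319·t ≡ 25 − 180 ≡ 1 (mod 26). Since 319^(−1) ≡ 15 (mod 26) (319 ≡ 7 (mod 26)), t ≡ 15·1 ≡ 15 (mod 26). So x ≡ 180 + 319·15 = 4965 (mod 8294).
Unique solution in [0, 8294): x = 4965.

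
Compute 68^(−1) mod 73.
Apply the extended Euclidean algorithm to (73, 68), tracking rows (r, s, t) with s·73 + t·68 = r. Each division r_prev = q·r_cur + r_new produces the new row as (previous row) − q·(current row):
  row A: (73, 1, 0)   [1·73 + 0·68 = 73]
  row B: (68, 0, 1)   [0·73 + 1·68 = 68]
  73 = 1·68 + 5   → row C = row A − 1·row B = (5, 1, −1)   [check: 1·73 − 1·68 = 5]
  68 = 13·5 + 3   → row D = row B − 13·row C = (3, −13, 14)   [check: −13·73 + 14·68 = 3]
  5 = 1·3 + 2   → row E = row C − 1·row D = (2, 14, −15)   [check: 14·73 − 15·68 = 2]
  3 = 1·2 + 1   → row F = row D − 1·row E = (1, −27, 29)   [check: −27·73 + 29·68 = 1]
  2 = 2·1 + 0   → remainder 0, stop. gcd = 1 (last nonzero row F).
The gcd is 1, so 68 is invertible mod 73. The last nonzero row gives −27·73 + 29·68 = 1, so t = 29. So 68^(−1) ≡ 29 (mod 73). Verify: 68 · 29 = 1972 ≡ 1 (mod 73). ✓

Final answer: 68^(−1) ≡ 29 (mod 73)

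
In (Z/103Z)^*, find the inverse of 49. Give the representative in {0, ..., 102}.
49^(−1) ≡ 82 (mod 103)

Apply the extended Euclidean algorithm to (103, 49), tracking rows (r, s, t) with s·103 + t·49 = r. Each division r_prev = q·r_cur + r_new produces the new row as (previous row) − q·(current row):
  row A: (103, 1, 0)   [1·103 + 0·49 = 103]
  row B: (49, 0, 1)   [0·103 + 1·49 = 49]
  103 = 2·49 + 5   → row C = row A − 2·row B = (5, 1, −2)   [check: 1·103 − 2·49 = 5]
  49 = 9·5 + 4   → row D = row B − 9·row C = (4, −9, 19)   [check: −9·103 + 19·49 = 4]
  5 = 1·4 + 1   → row E = row C − 1·row D = (1, 10, −21)   [check: 10·103 − 21·49 = 1]
  4 = 4·1 + 0   → remainder 0, stop. gcd = 1 (last nonzero row E).
The gcd is 1, so 49 is invertible mod 103. The last nonzero row gives 10·103 − 21·49 = 1, so t = −21. So 49^(−1) ≡ −21 ≡ 82 (mod 103). Verify: 49 · 82 = 4018 ≡ 1 (mod 103). ✓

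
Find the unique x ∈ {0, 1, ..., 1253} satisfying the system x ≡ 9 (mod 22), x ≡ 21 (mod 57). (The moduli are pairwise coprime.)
x ≡ 933 (mod 1254); the representative in [0, 1254) is 933

The moduli 22, 57 are pairwise coprime, so by the CRT there is a unique solution mod 22·57 = 1254.
Solve by successive substitution. Start with x ≡ 9 (mod 22).
  Combine with x ≡ 21 (mod 57): write x = 9 + 22·t and require 9 + 22·t ≡ 21 (mod 57), i.e. 22·t ≡ 21 − 9 ≡ 12 (mod 57). Since 22^(−1) ≡ 13 (mod 57), t ≡ 13·12 ≡ 42 (mod 57). So x ≡ 9 + 22·42 = 933 (mod 1254).
Unique solution in [0, 1254): x = 933.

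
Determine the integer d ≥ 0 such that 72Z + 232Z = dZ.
In the PID Z, (a, b) is generated by gcd(a, b). Compute gcd(232, 72) with the extended Euclidean algorithm, tracking rows (r, s, t) with s·232 + t·72 = r:
  row A: (232, 1, 0)   [1·232 + 0·72 = 232]
  row B: (72, 0, 1)   [0·232 + 1·72 = 72]
  232 = 3·72 + 16   → row C = row A − 3·row B = (16, 1, −3)   [check: 1·232 − 3·72 = 16]
  72 = 4·16 + 8   → row D = row B − 4·row C = (8, −4, 13)   [check: −4·232 + 13·72 = 8]
  16 = 2·8 + 0   → remainder 0, stop. gcd = 8 (last nonzero row D).
So gcd(72, 232) = 8, with Bézout identity −4·232 + 13·72 = 8. Containment (⊇): the Bézout identity exhibits 8 as an element of (72, 232), giving (8) ⊆ (72, 232). Containment (⊆): since 8 | 72 and 8 | 232 (72 = 8·9, 232 = 8·29), every Z-linear combination of 72 and 232 is divisible by 8, so (72, 232) ⊆ (8). Therefore (72, 232) = (8), d = 8.

Final answer: (72, 232) = (8); d = 8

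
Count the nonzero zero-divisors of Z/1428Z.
Z/1428Z has 1043 nonzero zero-divisors

In Z/1428Z each nonzero element is either a unit (gcd with 1428 is 1) or a zero-divisor (gcd > 1). The number of units is φ(1428): factorise 1428 = 2^2 · 3 · 7 · 17, so φ(1428) = (2^2 − 2^1) · (3 − 1) · (7 − 1) · (17 − 1) = 2 · 2 · 6 · 16 = 384. The nonzero elements number 1428 − 1 = 1427. Hence the nonzero zero-divisors number 1427 − 384 = 1043.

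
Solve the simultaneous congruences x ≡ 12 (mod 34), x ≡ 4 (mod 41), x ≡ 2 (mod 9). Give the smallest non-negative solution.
The moduli 34, 41, 9 are pairwise coprime, so by the CRT there is a unique solution mod 34·41·9 = 12546.
Solve by successive substitution. Start with x ≡ 12 (mod 34).
  Combine with x ≡ 4 (mod 41): write x = 12 + 34·t and require 12 + 34·t ≡ 4 (mod 41), i.e. 34·t ≡ 4 − 12 ≡ 33 (mod 41). Since 34^(−1) ≡ 35 (mod 41), t ≡ 35·33 ≡ 7 (mod 41). So x ≡ 12 + 34·7 = 250 (mod 1394).
  Combine with x ≡ 2 (mod 9): write x = 250 + 1394·t and require 250 + 1394·t ≡ 2 (mod 9), i.e. 1394·t ≡ 2 − 250 ≡ 4 (mod 9). Since 1394^(−1) ≡ 8 (mod 9) (1394 ≡ 8 (mod 9)), t ≡ 8·4 ≡ 5 (mod 9). So x ≡ 250 + 1394·5 = 7220 (mod 12546).
Unique solution in [0, 12546): x = 7220.

Final answer: x ≡ 7220 (mod 12546); the representative in [0, 12546) is 7220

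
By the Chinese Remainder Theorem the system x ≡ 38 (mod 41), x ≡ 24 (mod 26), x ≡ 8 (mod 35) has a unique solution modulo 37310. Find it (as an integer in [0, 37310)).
x ≡ 9878 (mod 37310); the representative in [0, 37310) is 9878

The moduli 41, 26, 35 are pairwise coprime, so by the CRT there is a unique solution mod 41·26·35 = 37310.
Solve by successive substitution. Start with x ≡ 38 (mod 41).
  Combine with x ≡ 24 (mod 26): write x = 38 + 41·t and require 38 + 41·t ≡ 24 (mod 26), i.e. 41·t ≡ 24 − 38 ≡ 12 (mod 26). Since 41^(−1) ≡ 7 (mod 26) (41 ≡ 15 (mod 26)), t ≡ 7·12 ≡ 6 (mod 26). So x ≡ 38 + 41·6 = 284 (mod 1066).
  Combine with x ≡ 8 (mod 35): write x = 284 + 1066·t and require 284 + 1066·t ≡ 8 (mod 35), i.e. 1066·t ≡ 8 − 284 ≡ 4 (mod 35). Since 1066^(−1) ≡ 11 (mod 35) (1066 ≡ 16 (mod 35)), t ≡ 11·4 ≡ 9 (mod 35). So x ≡ 284 + 1066·9 = 9878 (mod 37310).
Unique solution in [0, 37310): x = 9878.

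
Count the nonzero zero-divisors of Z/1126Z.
In Z/1126Z each nonzero element is either a unit (gcd with 1126 is 1) or a zero-divisor (gcd > 1). The number of units is φ(1126): factorise 1126 = 2 · 563, so φ(1126) = (2 − 1) · (563 − 1) = 1 · 562 = 562. The nonzero elements number 1126 − 1 = 1125. Hence the nonzero zero-divisors number 1125 − 562 = 563.

Final answer: Z/1126Z has 563 nonzero zero-divisors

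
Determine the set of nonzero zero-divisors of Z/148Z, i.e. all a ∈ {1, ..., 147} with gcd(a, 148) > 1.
nonzero zero-divisors of Z/148Z = {2, 4, 6, 8, 10, 12, 14, 16, 18, 20, 22, 24, 26, 28, 30, 32, 34, 36, 37, 38, 40, 42, 44, 46, 48, 50, 52, 54, 56, 58, 60, 62, 64, 66, 68, 70, 72, 74, 76, 78, 80, 82, 84, 86, 88, 90, 92, 94, 96, 98, 100, 102, 104, 106, 108, 110, 111, 112, 114, 116, 118, 120, 122, 124, 126, 128, 130, 132, 134, 136, 138, 140, 142, 144, 146}

An element a ∈ Z/148Z (with a ≠ 0) is a zero-divisor iff gcd(a, 148) > 1 (because a is a unit precisely when gcd(a, n) = 1, and in Z/nZ every nonzero, non-unit element is a zero-divisor). Scan a = 1, ..., 147 and keep those with gcd(a, 148) > 1:
  gcd(2, 148) = 2, gcd(4, 148) = 4, gcd(6, 148) = 2, gcd(8, 148) = 4, gcd(10, 148) = 2, gcd(12, 148) = 4, gcd(14, 148) = 2, gcd(16, 148) = 4, gcd(18, 148) = 2, gcd(20, 148) = 4, gcd(22, 148) = 2, gcd(24, 148) = 4, gcd(26, 148) = 2, gcd(28, 148) = 4, gcd(30, 148) = 2, gcd(32, 148) = 4, gcd(34, 148) = 2, gcd(36, 148) = 4, gcd(37, 148) = 37, gcd(38, 148) = 2, gcd(40, 148) = 4, gcd(42, 148) = 2, gcd(44, 148) = 4, gcd(46, 148) = 2, gcd(48, 148) = 4, gcd(50, 148) = 2, gcd(52, 148) = 4, gcd(54, 148) = 2, gcd(56, 148) = 4, gcd(58, 148) = 2, gcd(60, 148) = 4, gcd(62, 148) = 2, gcd(64, 148) = 4, gcd(66, 148) = 2, gcd(68, 148) = 4, gcd(70, 148) = 2, gcd(72, 148) = 4, gcd(74, 148) = 74, gcd(76, 148) = 4, gcd(78, 148) = 2, gcd(80, 148) = 4, gcd(82, 148) = 2, gcd(84, 148) = 4, gcd(86, 148) = 2, gcd(88, 148) = 4, gcd(90, 148) = 2, gcd(92, 148) = 4, gcd(94, 148) = 2, gcd(96, 148) = 4, gcd(98, 148) = 2, gcd(100, 148) = 4, gcd(102, 148) = 2, gcd(104, 148) = 4, gcd(106, 148) = 2, gcd(108, 148) = 4, gcd(110, 148) = 2, gcd(111, 148) = 37, gcd(112, 148) = 4, gcd(114, 148) = 2, gcd(116, 148) = 4, gcd(118, 148) = 2, gcd(120, 148) = 4, gcd(122, 148) = 2, gcd(124, 148) = 4, gcd(126, 148) = 2, gcd(128, 148) = 4, gcd(130, 148) = 2, gcd(132, 148) = 4, gcd(134, 148) = 2, gcd(136, 148) = 4, gcd(138, 148) = 2, gcd(140, 148) = 4, gcd(142, 148) = 2, gcd(144, 148) = 4, gcd(146, 148) = 2.
All other a ∈ {1, ..., 147} have gcd(a, 148) = 1 and are units. So the nonzero zero-divisors are exactly the 75 values of a appearing in this scan.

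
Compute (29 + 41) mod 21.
Reduce the summands first: 29 ≡ 8, 41 ≡ 20 (mod 21), so 29 + 41 ≡ 8 + 20 (mod 21). 8 + 20 = 28; 28 = 1·21 + 7, so (29 + 41) mod 21 = 7.

Final answer: 7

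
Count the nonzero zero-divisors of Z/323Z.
Z/323Z has 34 nonzero zero-divisors

In Z/323Z each nonzero element is either a unit (gcd with 323 is 1) or a zero-divisor (gcd > 1). The number of units is φ(323): factorise 323 = 17 · 19, so φ(323) = (17 − 1) · (19 − 1) = 16 · 18 = 288. The nonzero elements number 323 − 1 = 322. Hence the nonzero zero-divisors number 322 − 288 = 34.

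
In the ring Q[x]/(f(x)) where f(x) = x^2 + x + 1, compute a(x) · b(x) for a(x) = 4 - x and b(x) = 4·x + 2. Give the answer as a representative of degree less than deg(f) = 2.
a · b ≡ 18·x + 12 (mod f(x))

First multiply in Q[x] without reducing: a · b = -4·x^2 + 14·x + 8. Now divide by f(x) = x^2 + x + 1, eliminating the leading term at each step:
  leading term -4·x^2: subtract (-4)·f(x) = -4·x^2 - 4·x - 4, leaving 18·x + 12
The degree is now < 2, so this is the remainder. Hence a · b ≡ 18·x + 12 in Q[x]/(f).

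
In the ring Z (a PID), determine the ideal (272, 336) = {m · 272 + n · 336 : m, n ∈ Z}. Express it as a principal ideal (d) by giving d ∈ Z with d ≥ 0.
In the PID Z, (a, b) is generated by gcd(a, b). Compute gcd(336, 272) with the extended Euclidean algorithm, tracking rows (r, s, t) with s·336 + t·272 = r:
  row A: (336, 1, 0)   [1·336 + 0·272 = 336]
  row B: (272, 0, 1)   [0·336 + 1·272 = 272]
  336 = 1·272 + 64   → row C = row A − 1·row B = (64, 1, −1)   [check: 1·336 − 1·272 = 64]
  272 = 4·64 + 16   → row D = row B − 4·row C = (16, −4, 5)   [check: −4·336 + 5·272 = 16]
  64 = 4·16 + 0   → remainder 0, stop. gcd = 16 (last nonzero row D).
So gcd(272, 336) = 16, with Bézout identity −4·336 + 5·272 = 16. Containment (⊇): the Bézout identity exhibits 16 as an element of (272, 336), giving (16) ⊆ (272, 336). Containment (⊆): since 16 | 272 and 16 | 336 (272 = 16·17, 336 = 16·21), every Z-linear combination of 272 and 336 is divisible by 16, so (272, 336) ⊆ (16). Therefore (272, 336) = (16), d = 16.

Final answer: (272, 336) = (16); d = 16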